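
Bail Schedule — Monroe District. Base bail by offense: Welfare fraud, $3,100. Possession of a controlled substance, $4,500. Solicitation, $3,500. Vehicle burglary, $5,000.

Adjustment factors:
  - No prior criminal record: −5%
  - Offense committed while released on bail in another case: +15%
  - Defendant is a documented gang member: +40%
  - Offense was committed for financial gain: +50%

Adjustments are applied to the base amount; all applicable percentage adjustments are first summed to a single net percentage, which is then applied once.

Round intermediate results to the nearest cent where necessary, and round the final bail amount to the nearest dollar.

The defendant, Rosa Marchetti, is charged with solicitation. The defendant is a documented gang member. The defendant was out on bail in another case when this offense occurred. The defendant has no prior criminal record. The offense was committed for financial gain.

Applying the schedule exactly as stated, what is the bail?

$7,000

Base amounts from the schedule: solicitation $3,500.
Single charge. Combined base = $3,500.
Net percentage adjustment: −5% +15% +40% +50% = +100%. $3,500 × 2 = $7,000.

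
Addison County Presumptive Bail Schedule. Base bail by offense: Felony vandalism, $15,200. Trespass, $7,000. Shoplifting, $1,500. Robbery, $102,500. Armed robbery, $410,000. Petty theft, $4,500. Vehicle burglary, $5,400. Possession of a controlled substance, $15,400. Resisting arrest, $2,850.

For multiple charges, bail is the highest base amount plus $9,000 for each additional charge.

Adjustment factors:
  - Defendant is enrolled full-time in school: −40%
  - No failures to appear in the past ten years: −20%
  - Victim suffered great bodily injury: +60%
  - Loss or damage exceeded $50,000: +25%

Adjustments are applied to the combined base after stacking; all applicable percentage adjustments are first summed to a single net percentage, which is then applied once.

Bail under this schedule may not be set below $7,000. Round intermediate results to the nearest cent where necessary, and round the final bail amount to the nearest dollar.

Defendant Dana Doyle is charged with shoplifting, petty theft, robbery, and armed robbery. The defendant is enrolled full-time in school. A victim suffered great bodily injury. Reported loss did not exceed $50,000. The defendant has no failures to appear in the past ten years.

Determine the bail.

Base amounts from the schedule: shoplifting $1,500; petty theft $4,500; robbery $102,500; armed robbery $410,000.
Stacking rule: highest base plus $9,000 per additional charge. Highest is armed robbery at $410,000; 3 additional charges → +$27,000. Combined base = $437,000.
Net percentage adjustment: −40% −20% +60% = +0%. $437,000 × 1 = $437,000.
$437,000 is at or above the $7,000 minimum.

$437,000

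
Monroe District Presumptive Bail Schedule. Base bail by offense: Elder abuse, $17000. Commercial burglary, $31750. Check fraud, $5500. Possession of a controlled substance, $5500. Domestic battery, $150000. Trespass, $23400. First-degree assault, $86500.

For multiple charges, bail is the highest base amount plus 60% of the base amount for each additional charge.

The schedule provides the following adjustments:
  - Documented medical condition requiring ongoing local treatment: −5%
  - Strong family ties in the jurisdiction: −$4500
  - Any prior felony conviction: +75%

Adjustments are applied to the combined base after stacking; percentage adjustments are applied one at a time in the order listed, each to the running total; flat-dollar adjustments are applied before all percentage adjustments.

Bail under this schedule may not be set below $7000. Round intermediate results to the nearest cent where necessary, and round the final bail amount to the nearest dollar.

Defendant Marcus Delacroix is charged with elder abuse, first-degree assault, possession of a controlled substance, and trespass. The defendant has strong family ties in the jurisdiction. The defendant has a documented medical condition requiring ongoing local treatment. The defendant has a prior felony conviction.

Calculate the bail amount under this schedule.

$182110

Base amounts from the schedule: elder abuse $17000; first-degree assault $86500; possession of a controlled substance $5500; trespass $23400.
Stacking rule: highest base plus 60% of each additional charge. Highest is first-degree assault at $86500. Additional: $17000 × 60% = $10200; $5500 × 60% = $3300; $23400 × 60% = $14040. Combined base = $86500 + $27540 = $114040.
Strong family ties in the jurisdiction (−$4500 flat): $114040 − $4500 = $109540.
Documented medical condition requiring ongoing local treatment (−5%): $109540 × 0.95 = $104063.
Any prior felony conviction (+75%): $104063 × 1.75 = $182110.25.
$182110.25 is at or above the $7000 minimum.
Rounded to the nearest dollar: $182110.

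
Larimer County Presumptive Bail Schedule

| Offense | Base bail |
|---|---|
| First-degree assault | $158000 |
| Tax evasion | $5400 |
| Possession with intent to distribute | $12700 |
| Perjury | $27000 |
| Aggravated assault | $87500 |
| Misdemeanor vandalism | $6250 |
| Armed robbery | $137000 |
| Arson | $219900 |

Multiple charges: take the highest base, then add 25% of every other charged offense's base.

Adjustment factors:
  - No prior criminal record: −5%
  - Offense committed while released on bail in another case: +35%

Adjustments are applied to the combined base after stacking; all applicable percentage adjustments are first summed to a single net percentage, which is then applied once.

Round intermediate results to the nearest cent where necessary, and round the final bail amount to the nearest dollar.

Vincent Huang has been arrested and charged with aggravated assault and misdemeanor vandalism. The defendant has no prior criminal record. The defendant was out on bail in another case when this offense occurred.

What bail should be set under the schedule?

$115781

Base amounts from the schedule: aggravated assault $87500; misdemeanor vandalism $6250.
Stacking rule: highest base plus 25% of each additional charge. Highest is aggravated assault at $87500. Additional: $6250 × 25% = $1562.50. Combined base = $87500 + $1562.50 = $89062.50.
Net percentage adjustment: −5% +35% = +30%. $89062.50 × 1.3 = $115781.25.
Rounded to the nearest dollar: $115781.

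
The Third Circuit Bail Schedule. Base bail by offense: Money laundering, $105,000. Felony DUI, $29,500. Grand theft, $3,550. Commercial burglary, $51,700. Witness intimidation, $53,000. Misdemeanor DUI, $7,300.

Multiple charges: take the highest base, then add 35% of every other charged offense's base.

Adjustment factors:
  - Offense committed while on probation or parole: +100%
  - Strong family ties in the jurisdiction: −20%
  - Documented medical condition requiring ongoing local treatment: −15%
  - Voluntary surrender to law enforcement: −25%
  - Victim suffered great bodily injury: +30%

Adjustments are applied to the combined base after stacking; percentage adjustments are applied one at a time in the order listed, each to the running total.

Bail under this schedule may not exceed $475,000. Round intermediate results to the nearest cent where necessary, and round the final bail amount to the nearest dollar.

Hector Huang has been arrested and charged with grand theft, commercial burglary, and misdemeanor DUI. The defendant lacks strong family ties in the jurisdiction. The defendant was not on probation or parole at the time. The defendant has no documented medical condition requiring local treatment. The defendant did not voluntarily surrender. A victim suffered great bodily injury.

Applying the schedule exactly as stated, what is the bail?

$72,147

Base amounts from the schedule: grand theft $3,550; commercial burglary $51,700; misdemeanor DUI $7,300.
Stacking rule: highest base plus 35% of each additional charge. Highest is commercial burglary at $51,700. Additional: $3,550 × 35% = $1,242.50; $7,300 × 35% = $2,555. Combined base = $51,700 + $3,797.50 = $55,497.50.
Victim suffered great bodily injury (+30%): $55,497.50 × 1.3 = $72,146.75.
$72,146.75 is within the $475,000 maximum.
Rounded to the nearest dollar: $72,147.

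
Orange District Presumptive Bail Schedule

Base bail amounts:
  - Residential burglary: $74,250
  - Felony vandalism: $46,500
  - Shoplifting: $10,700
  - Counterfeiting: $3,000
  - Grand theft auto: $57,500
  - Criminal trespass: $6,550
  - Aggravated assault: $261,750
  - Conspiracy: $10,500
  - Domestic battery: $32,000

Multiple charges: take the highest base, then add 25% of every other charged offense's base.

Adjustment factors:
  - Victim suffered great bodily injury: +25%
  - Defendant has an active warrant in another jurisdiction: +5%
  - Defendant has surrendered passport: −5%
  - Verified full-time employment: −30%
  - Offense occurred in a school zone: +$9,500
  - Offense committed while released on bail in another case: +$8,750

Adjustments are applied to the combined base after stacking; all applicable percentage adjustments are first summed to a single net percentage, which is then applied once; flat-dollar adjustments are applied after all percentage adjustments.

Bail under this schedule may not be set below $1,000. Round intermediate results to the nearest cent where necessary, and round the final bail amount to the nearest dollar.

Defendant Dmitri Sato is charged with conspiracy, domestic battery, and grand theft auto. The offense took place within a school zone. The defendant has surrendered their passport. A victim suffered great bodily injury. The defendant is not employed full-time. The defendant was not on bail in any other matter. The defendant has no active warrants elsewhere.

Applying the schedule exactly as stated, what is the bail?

$91,250

Base amounts from the schedule: conspiracy $10,500; domestic battery $32,000; grand theft auto $57,500.
Stacking rule: highest base plus 25% of each additional charge. Highest is grand theft auto at $57,500. Additional: $10,500 × 25% = $2,625; $32,000 × 25% = $8,000. Combined base = $57,500 + $10,625 = $68,125.
Net percentage adjustment: +25% −5% = +20%. $68,125 × 1.2 = $81,750.
Offense occurred in a school zone (+$9,500 flat): $81,750 + $9,500 = $91,250.
$91,250 is at or above the $1,000 minimum.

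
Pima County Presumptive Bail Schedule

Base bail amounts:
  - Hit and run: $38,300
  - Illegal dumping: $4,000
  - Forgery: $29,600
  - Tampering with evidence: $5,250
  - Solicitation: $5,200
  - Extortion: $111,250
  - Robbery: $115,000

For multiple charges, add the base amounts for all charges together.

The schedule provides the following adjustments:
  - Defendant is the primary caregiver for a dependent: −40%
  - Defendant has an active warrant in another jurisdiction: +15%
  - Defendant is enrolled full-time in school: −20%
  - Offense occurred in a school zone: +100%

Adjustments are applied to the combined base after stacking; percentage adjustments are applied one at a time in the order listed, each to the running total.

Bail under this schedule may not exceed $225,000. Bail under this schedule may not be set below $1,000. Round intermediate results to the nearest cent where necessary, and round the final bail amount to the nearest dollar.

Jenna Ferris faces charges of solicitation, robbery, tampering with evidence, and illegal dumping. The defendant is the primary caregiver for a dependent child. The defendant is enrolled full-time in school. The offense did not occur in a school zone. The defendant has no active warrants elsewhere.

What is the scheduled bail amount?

Base amounts from the schedule: solicitation $5,200; robbery $115,000; tampering with evidence $5,250; illegal dumping $4,000.
Stacking rule: sum of all bases. $5,200 + $115,000 + $5,250 + $4,000 = $129,450.
Defendant is the primary caregiver for a dependent (−40%): $129,450 × 0.6 = $77,670.
Defendant is enrolled full-time in school (−20%): $77,670 × 0.8 = $62,136.
$62,136 is within the $225,000 maximum.
$62,136 is at or above the $1,000 minimum.

$62,136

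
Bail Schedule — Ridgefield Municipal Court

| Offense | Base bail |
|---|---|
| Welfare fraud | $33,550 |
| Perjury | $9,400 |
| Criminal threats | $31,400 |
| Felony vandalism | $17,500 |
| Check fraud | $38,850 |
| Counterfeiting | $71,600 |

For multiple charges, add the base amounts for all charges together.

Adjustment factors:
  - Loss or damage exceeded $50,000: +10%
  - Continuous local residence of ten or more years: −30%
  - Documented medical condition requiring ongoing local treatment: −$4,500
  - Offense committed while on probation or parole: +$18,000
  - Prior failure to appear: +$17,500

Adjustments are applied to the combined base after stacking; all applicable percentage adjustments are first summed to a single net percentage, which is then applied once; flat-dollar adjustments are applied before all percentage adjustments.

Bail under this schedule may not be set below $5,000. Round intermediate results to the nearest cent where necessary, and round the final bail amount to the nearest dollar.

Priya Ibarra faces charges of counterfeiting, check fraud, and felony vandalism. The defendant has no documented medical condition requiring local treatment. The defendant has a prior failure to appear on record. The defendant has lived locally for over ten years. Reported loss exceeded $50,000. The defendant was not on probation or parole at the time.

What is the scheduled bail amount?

Base amounts from the schedule: counterfeiting $71,600; check fraud $38,850; felony vandalism $17,500.
Stacking rule: sum of all bases. $71,600 + $38,850 + $17,500 = $127,950.
Prior failure to appear (+$17,500 flat): $127,950 + $17,500 = $145,450.
Net percentage adjustment: +10% −30% = −20%. $145,450 × 0.8 = $116,360.
$116,360 is at or above the $5,000 minimum.

$116,360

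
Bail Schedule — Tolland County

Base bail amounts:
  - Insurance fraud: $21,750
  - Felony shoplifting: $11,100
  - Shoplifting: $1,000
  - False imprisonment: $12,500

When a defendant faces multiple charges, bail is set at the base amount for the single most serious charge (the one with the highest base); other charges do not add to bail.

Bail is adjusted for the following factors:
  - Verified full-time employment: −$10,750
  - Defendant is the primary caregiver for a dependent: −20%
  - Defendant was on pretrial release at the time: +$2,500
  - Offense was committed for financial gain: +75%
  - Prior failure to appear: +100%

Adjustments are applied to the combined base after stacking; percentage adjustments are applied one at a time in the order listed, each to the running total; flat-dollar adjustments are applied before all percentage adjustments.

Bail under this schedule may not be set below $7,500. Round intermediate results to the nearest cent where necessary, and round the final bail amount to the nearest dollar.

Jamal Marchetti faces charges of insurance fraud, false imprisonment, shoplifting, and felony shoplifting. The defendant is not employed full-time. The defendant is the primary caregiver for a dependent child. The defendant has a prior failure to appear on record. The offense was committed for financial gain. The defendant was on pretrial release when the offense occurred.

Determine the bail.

Base amounts from the schedule: insurance fraud $21,750; false imprisonment $12,500; shoplifting $1,000; felony shoplifting $11,100.
Stacking rule: use the highest base only. Highest is insurance fraud at $21,750. Combined base = $21,750.
Defendant was on pretrial release at the time (+$2,500 flat): $21,750 + $2,500 = $24,250.
Defendant is the primary caregiver for a dependent (−20%): $24,250 × 0.8 = $19,400.
Offense was committed for financial gain (+75%): $19,400 × 1.75 = $33,950.
Prior failure to appear (+100%): $33,950 × 2 = $67,900.
$67,900 is at or above the $7,500 minimum.

$67,900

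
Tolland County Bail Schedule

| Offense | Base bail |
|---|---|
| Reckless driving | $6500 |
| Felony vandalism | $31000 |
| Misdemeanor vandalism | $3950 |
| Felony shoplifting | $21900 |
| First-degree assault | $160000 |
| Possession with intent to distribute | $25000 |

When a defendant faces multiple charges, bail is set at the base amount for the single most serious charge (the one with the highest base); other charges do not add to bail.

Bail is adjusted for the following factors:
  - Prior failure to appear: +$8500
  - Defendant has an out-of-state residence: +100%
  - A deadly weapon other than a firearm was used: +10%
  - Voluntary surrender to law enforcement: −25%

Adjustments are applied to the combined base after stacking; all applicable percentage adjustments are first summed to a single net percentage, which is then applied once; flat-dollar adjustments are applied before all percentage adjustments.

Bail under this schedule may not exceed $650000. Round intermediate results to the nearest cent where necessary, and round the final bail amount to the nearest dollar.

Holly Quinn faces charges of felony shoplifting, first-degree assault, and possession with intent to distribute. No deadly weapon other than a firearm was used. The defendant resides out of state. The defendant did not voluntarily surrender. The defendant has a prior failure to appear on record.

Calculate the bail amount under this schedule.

Base amounts from the schedule: felony shoplifting $21900; first-degree assault $160000; possession with intent to distribute $25000.
Stacking rule: use the highest base only. Highest is first-degree assault at $160000. Combined base = $160000.
Prior failure to appear (+$8500 flat): $160000 + $8500 = $168500.
Defendant has an out-of-state residence (+100%): $168500 × 2 = $337000.
$337000 is within the $650000 maximum.

$337000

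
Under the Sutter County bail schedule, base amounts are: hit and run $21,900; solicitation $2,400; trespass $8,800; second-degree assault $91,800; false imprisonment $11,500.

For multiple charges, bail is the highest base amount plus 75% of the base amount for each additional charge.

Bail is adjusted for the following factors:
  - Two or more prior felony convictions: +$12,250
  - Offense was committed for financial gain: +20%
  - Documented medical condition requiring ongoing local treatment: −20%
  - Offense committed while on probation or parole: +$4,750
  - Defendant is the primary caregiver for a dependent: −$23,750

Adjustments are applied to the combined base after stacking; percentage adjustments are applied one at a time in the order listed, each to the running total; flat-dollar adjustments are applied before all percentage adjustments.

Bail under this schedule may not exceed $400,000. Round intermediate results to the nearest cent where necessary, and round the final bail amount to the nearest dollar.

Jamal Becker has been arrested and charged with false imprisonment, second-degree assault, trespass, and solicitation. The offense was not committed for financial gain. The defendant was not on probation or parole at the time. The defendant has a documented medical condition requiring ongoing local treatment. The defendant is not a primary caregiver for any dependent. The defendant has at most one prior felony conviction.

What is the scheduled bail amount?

$87,060

Base amounts from the schedule: false imprisonment $11,500; second-degree assault $91,800; trespass $8,800; solicitation $2,400.
Stacking rule: highest base plus 75% of each additional charge. Highest is second-degree assault at $91,800. Additional: $11,500 × 75% = $8,625; $8,800 × 75% = $6,600; $2,400 × 75% = $1,800. Combined base = $91,800 + $17,025 = $108,825.
Documented medical condition requiring ongoing local treatment (−20%): $108,825 × 0.8 = $87,060.
$87,060 is within the $400,000 maximum.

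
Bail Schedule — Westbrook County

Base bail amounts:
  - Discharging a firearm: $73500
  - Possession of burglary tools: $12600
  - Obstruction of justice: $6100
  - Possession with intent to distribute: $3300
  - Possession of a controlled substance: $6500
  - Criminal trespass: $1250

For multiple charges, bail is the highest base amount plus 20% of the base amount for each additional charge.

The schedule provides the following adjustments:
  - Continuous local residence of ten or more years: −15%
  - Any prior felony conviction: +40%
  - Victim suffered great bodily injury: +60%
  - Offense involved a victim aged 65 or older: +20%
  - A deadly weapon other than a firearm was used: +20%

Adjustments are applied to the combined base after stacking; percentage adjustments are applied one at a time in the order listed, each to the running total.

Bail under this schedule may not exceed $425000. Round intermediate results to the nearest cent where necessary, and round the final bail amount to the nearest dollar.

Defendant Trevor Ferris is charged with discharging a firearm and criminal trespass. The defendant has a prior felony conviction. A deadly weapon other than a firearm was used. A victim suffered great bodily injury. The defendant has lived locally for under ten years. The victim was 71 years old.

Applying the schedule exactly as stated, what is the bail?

Base amounts from the schedule: discharging a firearm $73500; criminal trespass $1250.
Stacking rule: highest base plus 20% of each additional charge. Highest is discharging a firearm at $73500. Additional: $1250 × 20% = $250. Combined base = $73500 + $250 = $73750.
Any prior felony conviction (+40%): $73750 × 1.4 = $103250.
Victim suffered great bodily injury (+60%): $103250 × 1.6 = $165200.
Offense involved a victim aged 65 or older (+20%): $165200 × 1.2 = $198240.
A deadly weapon other than a firearm was used (+20%): $198240 × 1.2 = $237888.
$237888 is within the $425000 maximum.

$237888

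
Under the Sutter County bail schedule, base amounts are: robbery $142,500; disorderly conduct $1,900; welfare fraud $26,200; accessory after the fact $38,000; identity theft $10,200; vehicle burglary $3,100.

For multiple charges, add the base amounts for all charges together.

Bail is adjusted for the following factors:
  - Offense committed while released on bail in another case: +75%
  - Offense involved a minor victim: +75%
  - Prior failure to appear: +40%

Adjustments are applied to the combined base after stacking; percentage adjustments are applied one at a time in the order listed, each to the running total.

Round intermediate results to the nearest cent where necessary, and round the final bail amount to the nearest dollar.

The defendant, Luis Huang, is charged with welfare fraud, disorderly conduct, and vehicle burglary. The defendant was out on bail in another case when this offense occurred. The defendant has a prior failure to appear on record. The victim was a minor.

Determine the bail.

Base amounts from the schedule: welfare fraud $26,200; disorderly conduct $1,900; vehicle burglary $3,100.
Stacking rule: sum of all bases. $26,200 + $1,900 + $3,100 = $31,200.
Offense committed while released on bail in another case (+75%): $31,200 × 1.75 = $54,600.
Offense involved a minor victim (+75%): $54,600 × 1.75 = $95,550.
Prior failure to appear (+40%): $95,550 × 1.4 = $133,770.

$133,770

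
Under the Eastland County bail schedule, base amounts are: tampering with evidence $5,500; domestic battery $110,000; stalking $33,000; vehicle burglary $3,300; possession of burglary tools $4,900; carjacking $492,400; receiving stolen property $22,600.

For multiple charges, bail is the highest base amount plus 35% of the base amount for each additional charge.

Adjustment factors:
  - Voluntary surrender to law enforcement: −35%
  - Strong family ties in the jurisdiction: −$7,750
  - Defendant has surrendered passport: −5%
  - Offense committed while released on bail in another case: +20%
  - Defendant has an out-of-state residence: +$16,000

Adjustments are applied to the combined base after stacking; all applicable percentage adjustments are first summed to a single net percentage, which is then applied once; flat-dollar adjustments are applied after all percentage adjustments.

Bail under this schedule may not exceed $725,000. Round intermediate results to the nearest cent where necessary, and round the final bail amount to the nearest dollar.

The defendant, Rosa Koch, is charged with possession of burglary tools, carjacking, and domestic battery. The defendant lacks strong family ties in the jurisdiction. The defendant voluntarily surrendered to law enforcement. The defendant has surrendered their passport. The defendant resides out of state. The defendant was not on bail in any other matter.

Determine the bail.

Base amounts from the schedule: possession of burglary tools $4,900; carjacking $492,400; domestic battery $110,000.
Stacking rule: highest base plus 35% of each additional charge. Highest is carjacking at $492,400. Additional: $4,900 × 35% = $1,715; $110,000 × 35% = $38,500. Combined base = $492,400 + $40,215 = $532,615.
Net percentage adjustment: −35% −5% = −40%. $532,615 × 0.6 = $319,569.
Defendant has an out-of-state residence (+$16,000 flat): $319,569 + $16,000 = $335,569.
$335,569 is within the $725,000 maximum.

$335,569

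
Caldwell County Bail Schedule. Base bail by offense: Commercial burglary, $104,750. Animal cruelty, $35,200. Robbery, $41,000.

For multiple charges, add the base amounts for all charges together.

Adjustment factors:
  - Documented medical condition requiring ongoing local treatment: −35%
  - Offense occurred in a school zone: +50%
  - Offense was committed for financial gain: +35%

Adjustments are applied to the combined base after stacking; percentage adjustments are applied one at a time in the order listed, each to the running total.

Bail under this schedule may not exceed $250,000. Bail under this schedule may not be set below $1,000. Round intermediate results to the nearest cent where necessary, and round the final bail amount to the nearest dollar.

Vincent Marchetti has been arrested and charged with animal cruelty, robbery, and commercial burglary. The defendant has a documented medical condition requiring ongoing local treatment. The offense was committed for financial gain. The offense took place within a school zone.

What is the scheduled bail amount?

$238,175

Base amounts from the schedule: animal cruelty $35,200; robbery $41,000; commercial burglary $104,750.
Stacking rule: sum of all bases. $35,200 + $41,000 + $104,750 = $180,950.
Documented medical condition requiring ongoing local treatment (−35%): $180,950 × 0.65 = $117,617.50.
Offense occurred in a school zone (+50%): $117,617.50 × 1.5 = $176,426.25.
Offense was committed for financial gain (+35%): $176,426.25 × 1.35 = $238,175.44.
$238,175.44 is within the $250,000 maximum.
$238,175.44 is at or above the $1,000 minimum.
Rounded to the nearest dollar: $238,175.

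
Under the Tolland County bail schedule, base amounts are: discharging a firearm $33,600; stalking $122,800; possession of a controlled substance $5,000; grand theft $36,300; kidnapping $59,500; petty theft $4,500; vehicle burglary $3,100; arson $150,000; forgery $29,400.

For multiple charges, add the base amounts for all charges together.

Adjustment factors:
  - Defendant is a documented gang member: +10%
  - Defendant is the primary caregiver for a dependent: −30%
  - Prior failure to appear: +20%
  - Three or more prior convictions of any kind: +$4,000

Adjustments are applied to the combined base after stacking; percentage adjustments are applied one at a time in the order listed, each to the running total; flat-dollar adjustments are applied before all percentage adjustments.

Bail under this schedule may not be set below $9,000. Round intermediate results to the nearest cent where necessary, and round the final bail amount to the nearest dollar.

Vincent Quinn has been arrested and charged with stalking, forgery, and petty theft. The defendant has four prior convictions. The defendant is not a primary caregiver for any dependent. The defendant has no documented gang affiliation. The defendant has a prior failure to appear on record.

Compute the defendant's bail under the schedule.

Base amounts from the schedule: stalking $122,800; forgery $29,400; petty theft $4,500.
Stacking rule: sum of all bases. $122,800 + $29,400 + $4,500 = $156,700.
Three or more prior convictions of any kind (+$4,000 flat): $156,700 + $4,000 = $160,700.
Prior failure to appear (+20%): $160,700 × 1.2 = $192,840.
$192,840 is at or above the $9,000 minimum.

$192,840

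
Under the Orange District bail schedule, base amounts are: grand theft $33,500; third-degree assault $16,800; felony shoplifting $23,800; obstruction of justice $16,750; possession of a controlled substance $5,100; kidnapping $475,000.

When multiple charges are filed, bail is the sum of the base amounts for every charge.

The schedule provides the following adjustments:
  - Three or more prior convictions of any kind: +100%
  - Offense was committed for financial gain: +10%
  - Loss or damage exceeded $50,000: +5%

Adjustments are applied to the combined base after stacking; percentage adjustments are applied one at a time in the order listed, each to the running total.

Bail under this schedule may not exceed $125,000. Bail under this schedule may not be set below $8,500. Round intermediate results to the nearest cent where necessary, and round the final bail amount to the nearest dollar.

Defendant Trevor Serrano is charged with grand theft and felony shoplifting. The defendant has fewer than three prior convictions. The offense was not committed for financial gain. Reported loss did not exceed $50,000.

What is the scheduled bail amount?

$57,300

Base amounts from the schedule: grand theft $33,500; felony shoplifting $23,800.
Stacking rule: sum of all bases. $33,500 + $23,800 = $57,300.
No adjustment factors apply to this defendant.
$57,300 is within the $125,000 maximum.
$57,300 is at or above the $8,500 minimum.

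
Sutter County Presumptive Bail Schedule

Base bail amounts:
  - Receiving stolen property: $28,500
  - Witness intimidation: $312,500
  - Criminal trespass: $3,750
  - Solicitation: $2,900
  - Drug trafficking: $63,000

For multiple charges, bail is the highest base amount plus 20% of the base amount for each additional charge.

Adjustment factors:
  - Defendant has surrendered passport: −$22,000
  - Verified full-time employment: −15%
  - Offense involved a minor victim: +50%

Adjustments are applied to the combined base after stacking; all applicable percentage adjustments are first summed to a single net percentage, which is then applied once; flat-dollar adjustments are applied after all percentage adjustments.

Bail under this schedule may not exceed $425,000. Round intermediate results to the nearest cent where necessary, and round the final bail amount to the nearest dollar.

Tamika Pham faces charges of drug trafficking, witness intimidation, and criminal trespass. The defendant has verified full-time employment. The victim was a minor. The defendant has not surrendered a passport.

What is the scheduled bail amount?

Base amounts from the schedule: drug trafficking $63,000; witness intimidation $312,500; criminal trespass $3,750.
Stacking rule: highest base plus 20% of each additional charge. Highest is witness intimidation at $312,500. Additional: $63,000 × 20% = $12,600; $3,750 × 20% = $750. Combined base = $312,500 + $13,350 = $325,850.
Net percentage adjustment: −15% +50% = +35%. $325,850 × 1.35 = $439,897.50.
Result $439,897.50 exceeds the maximum of $425,000; bail is capped at $425,000.

$425,000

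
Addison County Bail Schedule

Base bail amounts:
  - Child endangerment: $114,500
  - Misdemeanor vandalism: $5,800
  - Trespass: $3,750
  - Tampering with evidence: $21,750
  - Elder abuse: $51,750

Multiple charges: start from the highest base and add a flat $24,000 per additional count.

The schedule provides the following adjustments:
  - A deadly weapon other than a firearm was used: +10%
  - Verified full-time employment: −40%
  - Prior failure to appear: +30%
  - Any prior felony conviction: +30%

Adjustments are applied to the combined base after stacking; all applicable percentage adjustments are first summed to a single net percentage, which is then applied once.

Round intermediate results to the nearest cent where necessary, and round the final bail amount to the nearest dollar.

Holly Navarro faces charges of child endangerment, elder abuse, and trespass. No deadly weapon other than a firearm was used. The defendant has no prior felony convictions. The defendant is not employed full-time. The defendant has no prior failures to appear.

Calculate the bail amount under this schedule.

Base amounts from the schedule: child endangerment $114,500; elder abuse $51,750; trespass $3,750.
Stacking rule: highest base plus $24,000 per additional charge. Highest is child endangerment at $114,500; 2 additional charges → +$48,000. Combined base = $162,500.
No adjustment factors apply to this defendant.

$162,500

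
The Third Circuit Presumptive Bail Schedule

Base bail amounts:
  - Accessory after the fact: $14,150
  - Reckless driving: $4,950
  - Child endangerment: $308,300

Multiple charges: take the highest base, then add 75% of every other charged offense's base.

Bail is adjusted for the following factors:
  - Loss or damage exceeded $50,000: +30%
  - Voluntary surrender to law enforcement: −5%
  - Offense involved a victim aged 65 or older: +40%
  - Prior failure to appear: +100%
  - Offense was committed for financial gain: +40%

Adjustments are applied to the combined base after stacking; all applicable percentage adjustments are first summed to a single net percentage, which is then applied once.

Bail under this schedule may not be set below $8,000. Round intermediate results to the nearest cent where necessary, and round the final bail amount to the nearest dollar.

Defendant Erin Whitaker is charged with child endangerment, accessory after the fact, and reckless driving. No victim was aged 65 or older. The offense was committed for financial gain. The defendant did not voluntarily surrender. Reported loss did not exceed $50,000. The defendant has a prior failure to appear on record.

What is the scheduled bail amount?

Base amounts from the schedule: child endangerment $308,300; accessory after the fact $14,150; reckless driving $4,950.
Stacking rule: highest base plus 75% of each additional charge. Highest is child endangerment at $308,300. Additional: $14,150 × 75% = $10,612.50; $4,950 × 75% = $3,712.50. Combined base = $308,300 + $14,325 = $322,625.
Net percentage adjustment: +100% +40% = +140%. $322,625 × 2.4 = $774,300.
$774,300 is at or above the $8,000 minimum.

$774,300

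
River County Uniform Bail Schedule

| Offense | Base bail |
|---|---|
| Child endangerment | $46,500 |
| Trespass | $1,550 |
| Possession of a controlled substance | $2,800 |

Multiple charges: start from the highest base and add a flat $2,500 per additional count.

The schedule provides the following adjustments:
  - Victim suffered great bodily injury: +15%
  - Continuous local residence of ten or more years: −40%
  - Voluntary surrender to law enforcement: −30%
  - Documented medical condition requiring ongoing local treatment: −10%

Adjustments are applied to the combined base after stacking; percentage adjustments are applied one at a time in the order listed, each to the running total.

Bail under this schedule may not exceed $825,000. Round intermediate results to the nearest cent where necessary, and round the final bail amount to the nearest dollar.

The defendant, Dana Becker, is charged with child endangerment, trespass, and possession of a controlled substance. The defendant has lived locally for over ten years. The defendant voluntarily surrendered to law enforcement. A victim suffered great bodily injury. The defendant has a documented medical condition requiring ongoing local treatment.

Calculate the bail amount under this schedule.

Base amounts from the schedule: child endangerment $46,500; trespass $1,550; possession of a controlled substance $2,800.
Stacking rule: highest base plus $2,500 per additional charge. Highest is child endangerment at $46,500; 2 additional charges → +$5,000. Combined base = $51,500.
Victim suffered great bodily injury (+15%): $51,500 × 1.15 = $59,225.
Continuous local residence of ten or more years (−40%): $59,225 × 0.6 = $35,535.
Voluntary surrender to law enforcement (−30%): $35,535 × 0.7 = $24,874.50.
Documented medical condition requiring ongoing local treatment (−10%): $24,874.50 × 0.9 = $22,387.05.
$22,387.05 is within the $825,000 maximum.
Rounded to the nearest dollar: $22,387.

$22,387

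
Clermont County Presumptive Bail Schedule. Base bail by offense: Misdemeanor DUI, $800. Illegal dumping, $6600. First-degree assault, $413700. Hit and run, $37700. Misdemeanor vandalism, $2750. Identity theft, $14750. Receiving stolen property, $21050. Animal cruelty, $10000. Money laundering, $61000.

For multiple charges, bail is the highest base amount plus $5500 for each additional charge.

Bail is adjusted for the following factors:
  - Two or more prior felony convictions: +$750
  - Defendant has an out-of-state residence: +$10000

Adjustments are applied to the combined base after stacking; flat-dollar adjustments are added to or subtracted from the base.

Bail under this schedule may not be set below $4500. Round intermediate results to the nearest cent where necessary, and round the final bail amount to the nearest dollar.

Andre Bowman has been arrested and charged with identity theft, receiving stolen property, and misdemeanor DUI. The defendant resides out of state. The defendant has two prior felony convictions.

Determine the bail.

$42800

Base amounts from the schedule: identity theft $14750; receiving stolen property $21050; misdemeanor DUI $800.
Stacking rule: highest base plus $5500 per additional charge. Highest is receiving stolen property at $21050; 2 additional charges → +$11000. Combined base = $32050.
Two or more prior felony convictions (+$750 flat): $32050 + $750 = $32800.
Defendant has an out-of-state residence (+$10000 flat): $32800 + $10000 = $42800.
$42800 is at or above the $4500 minimum.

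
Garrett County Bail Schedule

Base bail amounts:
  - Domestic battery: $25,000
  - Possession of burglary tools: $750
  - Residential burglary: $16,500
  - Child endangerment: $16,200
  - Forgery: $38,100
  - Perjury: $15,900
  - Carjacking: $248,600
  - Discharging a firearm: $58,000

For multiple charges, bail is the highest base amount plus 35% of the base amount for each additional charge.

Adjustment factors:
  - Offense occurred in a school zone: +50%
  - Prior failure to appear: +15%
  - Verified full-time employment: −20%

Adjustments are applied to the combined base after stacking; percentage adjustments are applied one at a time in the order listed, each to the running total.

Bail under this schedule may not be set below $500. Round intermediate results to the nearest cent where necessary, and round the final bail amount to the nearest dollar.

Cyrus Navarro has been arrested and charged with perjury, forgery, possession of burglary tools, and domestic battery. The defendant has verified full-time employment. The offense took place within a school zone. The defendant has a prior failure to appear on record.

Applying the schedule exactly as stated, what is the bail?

$72,695

Base amounts from the schedule: perjury $15,900; forgery $38,100; possession of burglary tools $750; domestic battery $25,000.
Stacking rule: highest base plus 35% of each additional charge. Highest is forgery at $38,100. Additional: $15,900 × 35% = $5,565; $750 × 35% = $262.50; $25,000 × 35% = $8,750. Combined base = $38,100 + $14,577.50 = $52,677.50.
Offense occurred in a school zone (+50%): $52,677.50 × 1.5 = $79,016.25.
Prior failure to appear (+15%): $79,016.25 × 1.15 = $90,868.69.
Verified full-time employment (−20%): $90,868.69 × 0.8 = $72,694.95.
$72,694.95 is at or above the $500 minimum.
Rounded to the nearest dollar: $72,695.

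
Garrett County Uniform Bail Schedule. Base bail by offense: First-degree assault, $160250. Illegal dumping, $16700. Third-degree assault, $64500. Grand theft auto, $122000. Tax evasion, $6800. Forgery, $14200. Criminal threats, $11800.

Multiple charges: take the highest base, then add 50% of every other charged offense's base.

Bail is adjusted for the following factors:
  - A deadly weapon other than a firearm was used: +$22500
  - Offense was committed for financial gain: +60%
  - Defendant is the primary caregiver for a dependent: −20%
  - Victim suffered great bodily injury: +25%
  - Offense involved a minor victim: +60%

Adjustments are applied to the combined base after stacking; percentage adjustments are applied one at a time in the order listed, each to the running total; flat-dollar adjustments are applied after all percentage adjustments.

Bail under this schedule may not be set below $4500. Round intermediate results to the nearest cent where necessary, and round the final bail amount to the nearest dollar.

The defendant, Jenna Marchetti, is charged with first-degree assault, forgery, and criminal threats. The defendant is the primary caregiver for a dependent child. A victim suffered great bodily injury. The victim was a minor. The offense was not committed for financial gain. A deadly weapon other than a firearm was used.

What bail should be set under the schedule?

$299700

Base amounts from the schedule: first-degree assault $160250; forgery $14200; criminal threats $11800.
Stacking rule: highest base plus 50% of each additional charge. Highest is first-degree assault at $160250. Additional: $14200 × 50% = $7100; $11800 × 50% = $5900. Combined base = $160250 + $13000 = $173250.
Defendant is the primary caregiver for a dependent (−20%): $173250 × 0.8 = $138600.
Victim suffered great bodily injury (+25%): $138600 × 1.25 = $173250.
Offense involved a minor victim (+60%): $173250 × 1.6 = $277200.
A deadly weapon other than a firearm was used (+$22500 flat): $277200 + $22500 = $299700.
$299700 is at or above the $4500 minimum.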